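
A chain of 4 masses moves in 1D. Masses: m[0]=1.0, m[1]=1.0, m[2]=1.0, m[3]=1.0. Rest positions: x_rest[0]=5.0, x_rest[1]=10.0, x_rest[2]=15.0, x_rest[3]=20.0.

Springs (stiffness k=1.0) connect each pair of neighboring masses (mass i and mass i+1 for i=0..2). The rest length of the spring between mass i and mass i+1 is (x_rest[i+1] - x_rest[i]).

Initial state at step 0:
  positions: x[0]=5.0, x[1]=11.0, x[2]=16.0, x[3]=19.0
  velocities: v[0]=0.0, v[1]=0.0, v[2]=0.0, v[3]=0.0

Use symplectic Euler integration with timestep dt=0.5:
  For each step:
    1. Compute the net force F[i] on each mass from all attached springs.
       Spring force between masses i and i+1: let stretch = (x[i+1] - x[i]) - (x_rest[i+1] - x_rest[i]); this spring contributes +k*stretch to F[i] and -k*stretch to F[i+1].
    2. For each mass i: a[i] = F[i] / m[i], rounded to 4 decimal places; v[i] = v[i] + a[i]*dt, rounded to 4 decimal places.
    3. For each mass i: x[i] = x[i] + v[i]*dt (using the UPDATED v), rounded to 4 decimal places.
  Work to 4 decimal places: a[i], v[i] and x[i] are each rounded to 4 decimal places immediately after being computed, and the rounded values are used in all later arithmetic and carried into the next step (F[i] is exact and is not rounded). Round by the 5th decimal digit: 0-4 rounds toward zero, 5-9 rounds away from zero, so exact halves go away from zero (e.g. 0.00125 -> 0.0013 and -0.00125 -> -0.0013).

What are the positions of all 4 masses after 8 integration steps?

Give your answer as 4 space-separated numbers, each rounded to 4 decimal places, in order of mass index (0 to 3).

Step 0: x=[5.0000 11.0000 16.0000 19.0000] v=[0.0000 0.0000 0.0000 0.0000]
Step 1: x=[5.2500 10.7500 15.5000 19.5000] v=[0.5000 -0.5000 -1.0000 1.0000]
Step 2: x=[5.6250 10.3125 14.8125 20.2500] v=[0.7500 -0.8750 -1.3750 1.5000]
Step 3: x=[5.9219 9.8281 14.3594 20.8907] v=[0.5938 -0.9688 -0.9063 1.2813]
Step 4: x=[5.9454 9.5000 14.4063 21.1486] v=[0.0469 -0.6563 0.0937 0.5157]
Step 5: x=[5.6075 9.5098 14.9122 20.9709] v=[-0.6758 0.0196 1.0117 -0.3555]
Step 6: x=[4.9952 9.8947 15.5822 20.5285] v=[-1.2247 0.7697 1.3399 -0.8849]
Step 7: x=[4.3577 10.4766 16.0669 20.0995] v=[-1.2750 1.1637 0.9693 -0.8581]
Step 8: x=[3.9999 10.9263 16.1622 19.9123] v=[-0.7156 0.8994 0.1905 -0.3744]

Answer: 3.9999 10.9263 16.1622 19.9123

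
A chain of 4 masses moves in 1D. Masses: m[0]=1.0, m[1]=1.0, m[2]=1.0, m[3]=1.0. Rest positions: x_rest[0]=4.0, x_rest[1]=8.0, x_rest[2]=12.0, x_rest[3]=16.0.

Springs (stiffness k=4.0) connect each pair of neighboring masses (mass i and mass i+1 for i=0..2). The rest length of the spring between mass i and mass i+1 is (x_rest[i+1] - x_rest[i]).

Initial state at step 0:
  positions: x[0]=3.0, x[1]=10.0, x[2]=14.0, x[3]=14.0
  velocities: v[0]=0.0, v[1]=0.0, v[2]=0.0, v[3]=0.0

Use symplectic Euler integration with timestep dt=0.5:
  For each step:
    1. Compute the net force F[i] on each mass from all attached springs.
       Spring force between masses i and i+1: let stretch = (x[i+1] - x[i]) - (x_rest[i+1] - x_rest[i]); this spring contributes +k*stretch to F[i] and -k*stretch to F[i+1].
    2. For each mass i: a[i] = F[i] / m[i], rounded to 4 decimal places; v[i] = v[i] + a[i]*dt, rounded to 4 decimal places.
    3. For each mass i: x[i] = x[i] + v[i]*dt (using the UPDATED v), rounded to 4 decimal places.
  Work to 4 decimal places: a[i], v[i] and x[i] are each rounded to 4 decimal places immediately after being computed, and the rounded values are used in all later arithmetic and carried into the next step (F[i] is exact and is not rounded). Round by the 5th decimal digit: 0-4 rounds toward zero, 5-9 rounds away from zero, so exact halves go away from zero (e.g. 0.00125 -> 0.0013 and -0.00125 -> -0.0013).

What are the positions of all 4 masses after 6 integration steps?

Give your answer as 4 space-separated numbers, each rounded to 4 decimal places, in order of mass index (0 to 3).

Answer: 6.0000 7.0000 10.0000 18.0000

Derivation:
Step 0: x=[3.0000 10.0000 14.0000 14.0000] v=[0.0000 0.0000 0.0000 0.0000]
Step 1: x=[6.0000 7.0000 10.0000 18.0000] v=[6.0000 -6.0000 -8.0000 8.0000]
Step 2: x=[6.0000 6.0000 11.0000 18.0000] v=[0.0000 -2.0000 2.0000 0.0000]
Step 3: x=[2.0000 10.0000 14.0000 15.0000] v=[-8.0000 8.0000 6.0000 -6.0000]
Step 4: x=[2.0000 10.0000 14.0000 15.0000] v=[0.0000 0.0000 0.0000 0.0000]
Step 5: x=[6.0000 6.0000 11.0000 18.0000] v=[8.0000 -8.0000 -6.0000 6.0000]
Step 6: x=[6.0000 7.0000 10.0000 18.0000] v=[0.0000 2.0000 -2.0000 0.0000]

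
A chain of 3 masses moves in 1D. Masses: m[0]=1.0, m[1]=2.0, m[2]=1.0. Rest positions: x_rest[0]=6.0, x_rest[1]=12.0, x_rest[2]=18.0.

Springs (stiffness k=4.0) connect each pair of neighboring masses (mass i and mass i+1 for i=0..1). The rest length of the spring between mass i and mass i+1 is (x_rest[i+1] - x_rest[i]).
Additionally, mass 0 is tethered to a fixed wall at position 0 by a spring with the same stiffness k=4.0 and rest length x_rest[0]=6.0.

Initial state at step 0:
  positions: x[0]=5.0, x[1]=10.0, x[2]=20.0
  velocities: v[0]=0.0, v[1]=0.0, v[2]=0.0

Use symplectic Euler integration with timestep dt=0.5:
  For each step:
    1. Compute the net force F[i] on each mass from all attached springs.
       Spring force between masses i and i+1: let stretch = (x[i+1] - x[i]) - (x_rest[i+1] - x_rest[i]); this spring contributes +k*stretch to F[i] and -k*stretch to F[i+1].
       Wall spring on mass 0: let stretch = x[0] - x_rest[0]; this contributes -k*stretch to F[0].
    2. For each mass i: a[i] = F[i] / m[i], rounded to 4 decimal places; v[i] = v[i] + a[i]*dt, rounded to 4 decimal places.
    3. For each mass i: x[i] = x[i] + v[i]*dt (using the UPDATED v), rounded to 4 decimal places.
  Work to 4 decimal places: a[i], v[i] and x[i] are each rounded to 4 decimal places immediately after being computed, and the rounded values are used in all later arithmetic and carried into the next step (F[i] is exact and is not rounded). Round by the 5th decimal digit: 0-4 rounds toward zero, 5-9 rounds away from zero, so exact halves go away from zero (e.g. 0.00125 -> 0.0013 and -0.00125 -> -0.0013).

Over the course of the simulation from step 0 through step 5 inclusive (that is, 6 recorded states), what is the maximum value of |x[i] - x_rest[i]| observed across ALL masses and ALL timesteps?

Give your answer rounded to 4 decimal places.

Step 0: x=[5.0000 10.0000 20.0000] v=[0.0000 0.0000 0.0000]
Step 1: x=[5.0000 12.5000 16.0000] v=[0.0000 5.0000 -8.0000]
Step 2: x=[7.5000 13.0000 14.5000] v=[5.0000 1.0000 -3.0000]
Step 3: x=[8.0000 11.5000 17.5000] v=[1.0000 -3.0000 6.0000]
Step 4: x=[4.0000 11.2500 20.5000] v=[-8.0000 -0.5000 6.0000]
Step 5: x=[3.2500 12.0000 20.2500] v=[-1.5000 1.5000 -0.5000]
Max displacement = 3.5000

Answer: 3.5000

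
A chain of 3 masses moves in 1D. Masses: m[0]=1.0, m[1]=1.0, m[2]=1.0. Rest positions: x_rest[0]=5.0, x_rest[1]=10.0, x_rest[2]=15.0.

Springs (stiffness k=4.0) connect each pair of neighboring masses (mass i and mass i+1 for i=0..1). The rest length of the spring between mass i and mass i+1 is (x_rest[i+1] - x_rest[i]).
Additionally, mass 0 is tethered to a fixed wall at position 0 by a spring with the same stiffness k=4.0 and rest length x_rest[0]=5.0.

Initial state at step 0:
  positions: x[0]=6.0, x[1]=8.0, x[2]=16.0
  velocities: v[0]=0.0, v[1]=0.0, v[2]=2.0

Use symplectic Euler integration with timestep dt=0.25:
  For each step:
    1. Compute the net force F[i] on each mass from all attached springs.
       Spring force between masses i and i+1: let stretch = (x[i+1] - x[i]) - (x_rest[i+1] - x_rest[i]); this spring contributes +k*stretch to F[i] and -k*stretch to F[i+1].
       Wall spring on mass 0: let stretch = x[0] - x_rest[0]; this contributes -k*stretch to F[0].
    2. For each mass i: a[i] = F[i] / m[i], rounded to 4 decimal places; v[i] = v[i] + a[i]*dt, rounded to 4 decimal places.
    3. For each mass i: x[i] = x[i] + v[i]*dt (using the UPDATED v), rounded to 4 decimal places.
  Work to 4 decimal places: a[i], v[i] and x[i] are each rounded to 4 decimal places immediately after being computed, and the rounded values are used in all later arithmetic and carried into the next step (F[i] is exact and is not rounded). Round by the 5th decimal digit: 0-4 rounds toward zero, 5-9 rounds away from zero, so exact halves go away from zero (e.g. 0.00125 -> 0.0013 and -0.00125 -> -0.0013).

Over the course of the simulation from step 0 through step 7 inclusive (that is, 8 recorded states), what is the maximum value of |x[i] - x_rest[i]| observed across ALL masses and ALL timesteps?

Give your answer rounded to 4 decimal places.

Answer: 2.4483

Derivation:
Step 0: x=[6.0000 8.0000 16.0000] v=[0.0000 0.0000 2.0000]
Step 1: x=[5.0000 9.5000 15.7500] v=[-4.0000 6.0000 -1.0000]
Step 2: x=[3.8750 11.4375 15.1875] v=[-4.5000 7.7500 -2.2500]
Step 3: x=[3.6719 12.4219 14.9375] v=[-0.8125 3.9375 -1.0000]
Step 4: x=[4.7383 11.8477 15.3086] v=[4.2656 -2.2969 1.4844]
Step 5: x=[6.3975 10.3614 16.0645] v=[6.6367 -5.9454 3.0235]
Step 6: x=[7.4483 9.3099 16.6446] v=[4.2031 -4.2062 2.3204]
Step 7: x=[7.1024 9.6266 16.6410] v=[-1.3836 1.2669 -0.0143]
Max displacement = 2.4483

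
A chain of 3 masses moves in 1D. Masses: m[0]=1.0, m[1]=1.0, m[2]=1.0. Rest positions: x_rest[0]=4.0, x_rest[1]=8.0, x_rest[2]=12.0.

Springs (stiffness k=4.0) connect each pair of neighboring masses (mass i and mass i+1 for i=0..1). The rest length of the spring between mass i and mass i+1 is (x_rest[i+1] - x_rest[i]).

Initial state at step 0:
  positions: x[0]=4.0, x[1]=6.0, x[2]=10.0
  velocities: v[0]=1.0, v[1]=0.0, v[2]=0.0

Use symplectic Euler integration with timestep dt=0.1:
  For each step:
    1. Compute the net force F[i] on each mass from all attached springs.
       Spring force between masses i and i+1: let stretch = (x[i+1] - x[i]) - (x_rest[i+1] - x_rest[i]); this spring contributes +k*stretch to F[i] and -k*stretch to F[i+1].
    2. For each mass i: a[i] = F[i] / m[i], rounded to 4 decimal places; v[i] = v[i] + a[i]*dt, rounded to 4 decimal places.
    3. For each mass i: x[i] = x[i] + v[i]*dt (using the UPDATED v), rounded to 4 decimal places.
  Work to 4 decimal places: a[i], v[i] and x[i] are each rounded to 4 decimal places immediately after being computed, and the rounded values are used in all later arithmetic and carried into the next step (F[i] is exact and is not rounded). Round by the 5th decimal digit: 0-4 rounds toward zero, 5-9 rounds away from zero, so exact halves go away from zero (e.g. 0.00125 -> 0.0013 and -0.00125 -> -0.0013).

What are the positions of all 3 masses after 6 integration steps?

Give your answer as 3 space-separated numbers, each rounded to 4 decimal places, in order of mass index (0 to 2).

Answer: 3.1942 7.2139 10.1921

Derivation:
Step 0: x=[4.0000 6.0000 10.0000] v=[1.0000 0.0000 0.0000]
Step 1: x=[4.0200 6.0800 10.0000] v=[0.2000 0.8000 0.0000]
Step 2: x=[3.9624 6.2344 10.0032] v=[-0.5760 1.5440 0.0320]
Step 3: x=[3.8357 6.4487 10.0157] v=[-1.2672 2.1427 0.1245]
Step 4: x=[3.6535 6.7011 10.0455] v=[-1.8220 2.5243 0.2977]
Step 5: x=[3.4332 6.9654 10.1015] v=[-2.2030 2.6430 0.5599]
Step 6: x=[3.1942 7.2139 10.1921] v=[-2.3901 2.4846 0.9055]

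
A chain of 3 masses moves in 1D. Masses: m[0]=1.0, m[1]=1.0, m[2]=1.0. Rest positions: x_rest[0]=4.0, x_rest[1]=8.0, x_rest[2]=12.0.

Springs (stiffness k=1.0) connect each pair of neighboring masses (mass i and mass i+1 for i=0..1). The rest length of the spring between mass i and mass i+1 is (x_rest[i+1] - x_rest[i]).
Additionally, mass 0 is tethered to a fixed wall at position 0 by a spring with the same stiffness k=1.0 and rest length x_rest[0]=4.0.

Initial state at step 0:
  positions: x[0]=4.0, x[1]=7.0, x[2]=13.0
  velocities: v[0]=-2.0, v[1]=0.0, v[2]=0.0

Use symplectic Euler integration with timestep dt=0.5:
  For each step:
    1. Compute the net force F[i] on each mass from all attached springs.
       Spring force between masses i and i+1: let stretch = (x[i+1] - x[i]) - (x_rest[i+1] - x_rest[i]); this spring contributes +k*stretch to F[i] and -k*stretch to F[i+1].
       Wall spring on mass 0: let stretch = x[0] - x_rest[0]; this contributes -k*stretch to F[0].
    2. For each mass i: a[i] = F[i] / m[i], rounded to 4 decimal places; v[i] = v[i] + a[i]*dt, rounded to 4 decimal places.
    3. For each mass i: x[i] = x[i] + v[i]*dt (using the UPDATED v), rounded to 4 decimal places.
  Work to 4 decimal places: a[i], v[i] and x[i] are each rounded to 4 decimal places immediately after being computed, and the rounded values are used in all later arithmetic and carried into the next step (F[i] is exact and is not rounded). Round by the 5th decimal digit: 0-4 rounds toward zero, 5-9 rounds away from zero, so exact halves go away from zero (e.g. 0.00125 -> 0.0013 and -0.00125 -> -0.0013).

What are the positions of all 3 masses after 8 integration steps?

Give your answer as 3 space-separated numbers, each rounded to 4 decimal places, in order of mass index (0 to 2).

Step 0: x=[4.0000 7.0000 13.0000] v=[-2.0000 0.0000 0.0000]
Step 1: x=[2.7500 7.7500 12.5000] v=[-2.5000 1.5000 -1.0000]
Step 2: x=[2.0625 8.4375 11.8125] v=[-1.3750 1.3750 -1.3750]
Step 3: x=[2.4532 8.3750 11.2813] v=[0.7813 -0.1250 -1.0625]
Step 4: x=[3.7110 7.5586 11.0235] v=[2.5156 -1.6328 -0.5157]
Step 5: x=[5.0030 6.6465 10.8994] v=[2.5839 -1.8242 -0.2482]
Step 6: x=[5.4551 6.3868 10.7121] v=[0.9042 -0.5195 -0.3747]
Step 7: x=[4.7764 6.9755 10.4434] v=[-1.3575 1.1773 -0.5374]
Step 8: x=[3.4533 7.8814 10.3077] v=[-2.6462 1.8117 -0.2714]

Answer: 3.4533 7.8814 10.3077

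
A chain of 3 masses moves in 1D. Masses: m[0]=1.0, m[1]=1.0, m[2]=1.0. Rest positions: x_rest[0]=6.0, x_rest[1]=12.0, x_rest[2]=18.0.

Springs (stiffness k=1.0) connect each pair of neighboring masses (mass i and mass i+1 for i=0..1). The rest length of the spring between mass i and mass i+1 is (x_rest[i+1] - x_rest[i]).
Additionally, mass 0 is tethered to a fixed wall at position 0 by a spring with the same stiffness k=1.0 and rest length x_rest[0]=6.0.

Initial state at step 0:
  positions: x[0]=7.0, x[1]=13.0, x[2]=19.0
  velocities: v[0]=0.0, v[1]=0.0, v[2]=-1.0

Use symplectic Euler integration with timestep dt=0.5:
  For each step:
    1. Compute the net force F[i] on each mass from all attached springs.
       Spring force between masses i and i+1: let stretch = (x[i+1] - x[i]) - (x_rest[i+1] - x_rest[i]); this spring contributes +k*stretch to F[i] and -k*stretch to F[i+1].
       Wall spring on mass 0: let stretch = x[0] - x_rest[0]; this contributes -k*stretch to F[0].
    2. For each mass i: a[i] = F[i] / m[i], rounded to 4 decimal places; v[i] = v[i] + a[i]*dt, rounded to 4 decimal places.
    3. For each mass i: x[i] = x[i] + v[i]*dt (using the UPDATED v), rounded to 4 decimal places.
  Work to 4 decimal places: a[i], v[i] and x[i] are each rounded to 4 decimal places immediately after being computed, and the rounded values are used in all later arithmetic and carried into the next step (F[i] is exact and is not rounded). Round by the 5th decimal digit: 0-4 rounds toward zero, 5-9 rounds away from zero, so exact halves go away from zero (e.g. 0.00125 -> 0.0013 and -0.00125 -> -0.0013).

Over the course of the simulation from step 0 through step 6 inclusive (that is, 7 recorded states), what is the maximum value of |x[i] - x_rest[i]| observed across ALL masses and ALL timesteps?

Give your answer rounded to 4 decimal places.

Answer: 1.2718

Derivation:
Step 0: x=[7.0000 13.0000 19.0000] v=[0.0000 0.0000 -1.0000]
Step 1: x=[6.7500 13.0000 18.5000] v=[-0.5000 0.0000 -1.0000]
Step 2: x=[6.3750 12.8125 18.1250] v=[-0.7500 -0.3750 -0.7500]
Step 3: x=[6.0156 12.3438 17.9219] v=[-0.7188 -0.9375 -0.4063]
Step 4: x=[5.7344 11.6875 17.8242] v=[-0.5625 -1.3126 -0.1954]
Step 5: x=[5.5078 11.0771 17.6923] v=[-0.4532 -1.2208 -0.2638]
Step 6: x=[5.2966 10.7282 17.4066] v=[-0.4225 -0.6979 -0.5714]
Max displacement = 1.2718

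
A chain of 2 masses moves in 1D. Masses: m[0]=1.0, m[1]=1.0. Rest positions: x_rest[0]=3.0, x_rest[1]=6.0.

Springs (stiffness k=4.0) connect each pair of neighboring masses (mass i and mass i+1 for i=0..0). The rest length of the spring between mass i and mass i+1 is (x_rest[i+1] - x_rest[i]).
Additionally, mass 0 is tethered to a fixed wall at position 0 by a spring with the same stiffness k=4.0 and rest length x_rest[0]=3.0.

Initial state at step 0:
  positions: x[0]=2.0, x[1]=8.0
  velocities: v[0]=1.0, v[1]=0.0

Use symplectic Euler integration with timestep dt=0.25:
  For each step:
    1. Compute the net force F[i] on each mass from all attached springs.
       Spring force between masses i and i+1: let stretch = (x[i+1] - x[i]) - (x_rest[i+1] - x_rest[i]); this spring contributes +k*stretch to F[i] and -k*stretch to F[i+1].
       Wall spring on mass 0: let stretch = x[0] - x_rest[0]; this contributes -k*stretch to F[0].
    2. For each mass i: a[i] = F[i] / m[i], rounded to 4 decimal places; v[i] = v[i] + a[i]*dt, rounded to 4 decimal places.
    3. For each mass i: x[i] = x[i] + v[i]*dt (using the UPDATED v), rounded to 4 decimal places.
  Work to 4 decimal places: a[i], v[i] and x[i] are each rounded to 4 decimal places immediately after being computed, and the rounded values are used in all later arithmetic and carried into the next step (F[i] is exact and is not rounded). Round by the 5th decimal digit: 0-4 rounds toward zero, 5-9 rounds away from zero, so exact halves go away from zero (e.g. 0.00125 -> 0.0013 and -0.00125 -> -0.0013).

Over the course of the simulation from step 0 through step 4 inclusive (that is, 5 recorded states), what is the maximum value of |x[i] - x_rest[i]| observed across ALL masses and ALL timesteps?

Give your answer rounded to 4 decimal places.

Answer: 2.3438

Derivation:
Step 0: x=[2.0000 8.0000] v=[1.0000 0.0000]
Step 1: x=[3.2500 7.2500] v=[5.0000 -3.0000]
Step 2: x=[4.6875 6.2500] v=[5.7500 -4.0000]
Step 3: x=[5.3438 5.6094] v=[2.6250 -2.5625]
Step 4: x=[4.7305 5.6524] v=[-2.4532 0.1719]
Max displacement = 2.3438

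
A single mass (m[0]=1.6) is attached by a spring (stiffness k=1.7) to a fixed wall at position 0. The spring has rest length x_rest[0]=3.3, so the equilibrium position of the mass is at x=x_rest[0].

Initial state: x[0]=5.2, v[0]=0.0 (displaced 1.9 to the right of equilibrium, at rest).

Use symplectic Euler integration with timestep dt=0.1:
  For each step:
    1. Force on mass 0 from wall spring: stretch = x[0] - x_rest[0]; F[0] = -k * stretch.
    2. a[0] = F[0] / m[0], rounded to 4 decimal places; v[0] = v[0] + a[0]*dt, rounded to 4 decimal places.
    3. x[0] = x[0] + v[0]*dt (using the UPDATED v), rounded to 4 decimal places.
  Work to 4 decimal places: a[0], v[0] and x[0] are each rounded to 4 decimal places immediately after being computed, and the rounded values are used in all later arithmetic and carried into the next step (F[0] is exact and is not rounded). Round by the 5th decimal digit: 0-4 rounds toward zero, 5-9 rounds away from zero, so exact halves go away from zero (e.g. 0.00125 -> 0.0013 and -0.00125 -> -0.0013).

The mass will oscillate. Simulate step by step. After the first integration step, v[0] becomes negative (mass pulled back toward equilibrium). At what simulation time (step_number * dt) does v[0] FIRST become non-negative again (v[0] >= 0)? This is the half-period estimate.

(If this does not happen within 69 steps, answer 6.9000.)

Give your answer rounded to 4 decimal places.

Step 0: x=[5.2000] v=[0.0000]
Step 1: x=[5.1798] v=[-0.2019]
Step 2: x=[5.1396] v=[-0.4016]
Step 3: x=[5.0799] v=[-0.5971]
Step 4: x=[5.0013] v=[-0.7862]
Step 5: x=[4.9046] v=[-0.9670]
Step 6: x=[4.7909] v=[-1.1375]
Step 7: x=[4.6613] v=[-1.2959]
Step 8: x=[4.5173] v=[-1.4405]
Step 9: x=[4.3603] v=[-1.5698]
Step 10: x=[4.1921] v=[-1.6825]
Step 11: x=[4.0144] v=[-1.7773]
Step 12: x=[3.8291] v=[-1.8532]
Step 13: x=[3.6382] v=[-1.9094]
Step 14: x=[3.4437] v=[-1.9453]
Step 15: x=[3.2476] v=[-1.9606]
Step 16: x=[3.0521] v=[-1.9550]
Step 17: x=[2.8592] v=[-1.9287]
Step 18: x=[2.6710] v=[-1.8819]
Step 19: x=[2.4895] v=[-1.8151]
Step 20: x=[2.3166] v=[-1.7290]
Step 21: x=[2.1542] v=[-1.6245]
Step 22: x=[2.0039] v=[-1.5028]
Step 23: x=[1.8674] v=[-1.3651]
Step 24: x=[1.7461] v=[-1.2129]
Step 25: x=[1.6413] v=[-1.0478]
Step 26: x=[1.5541] v=[-0.8716]
Step 27: x=[1.4855] v=[-0.6861]
Step 28: x=[1.4362] v=[-0.4933]
Step 29: x=[1.4067] v=[-0.2953]
Step 30: x=[1.3973] v=[-0.0941]
Step 31: x=[1.4081] v=[0.1081]
First v>=0 after going negative at step 31, time=3.1000

Answer: 3.1000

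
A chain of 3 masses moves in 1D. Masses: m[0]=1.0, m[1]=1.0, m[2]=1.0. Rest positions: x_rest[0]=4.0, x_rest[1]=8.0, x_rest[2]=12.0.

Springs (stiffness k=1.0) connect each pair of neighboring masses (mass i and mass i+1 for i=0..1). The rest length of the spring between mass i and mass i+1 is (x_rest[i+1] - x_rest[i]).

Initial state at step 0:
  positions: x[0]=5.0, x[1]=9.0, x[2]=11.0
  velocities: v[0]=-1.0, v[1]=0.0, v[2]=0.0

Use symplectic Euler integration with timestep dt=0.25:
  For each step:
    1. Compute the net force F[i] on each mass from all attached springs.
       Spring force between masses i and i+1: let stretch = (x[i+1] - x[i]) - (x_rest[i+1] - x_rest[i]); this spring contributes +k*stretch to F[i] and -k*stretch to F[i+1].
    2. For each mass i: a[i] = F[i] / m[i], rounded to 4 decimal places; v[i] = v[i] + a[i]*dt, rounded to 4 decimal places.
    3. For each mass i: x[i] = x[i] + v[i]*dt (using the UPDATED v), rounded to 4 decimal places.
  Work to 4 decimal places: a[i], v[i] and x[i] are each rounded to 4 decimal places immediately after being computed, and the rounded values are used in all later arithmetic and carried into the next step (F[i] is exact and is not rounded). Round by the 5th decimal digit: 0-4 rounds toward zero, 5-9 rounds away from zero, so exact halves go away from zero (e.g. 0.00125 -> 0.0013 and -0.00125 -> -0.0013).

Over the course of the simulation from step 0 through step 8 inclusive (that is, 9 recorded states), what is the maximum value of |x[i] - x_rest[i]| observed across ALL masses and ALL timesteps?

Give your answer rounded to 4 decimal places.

Step 0: x=[5.0000 9.0000 11.0000] v=[-1.0000 0.0000 0.0000]
Step 1: x=[4.7500 8.8750 11.1250] v=[-1.0000 -0.5000 0.5000]
Step 2: x=[4.5078 8.6328 11.3594] v=[-0.9688 -0.9688 0.9375]
Step 3: x=[4.2734 8.3032 11.6734] v=[-0.9376 -1.3184 1.2559]
Step 4: x=[4.0409 7.9324 12.0268] v=[-0.9302 -1.4833 1.4134]
Step 5: x=[3.8016 7.5743 12.3743] v=[-0.9573 -1.4326 1.3898]
Step 6: x=[3.5481 7.2804 12.6718] v=[-1.0141 -1.1758 1.1898]
Step 7: x=[3.2779 7.0902 12.8823] v=[-1.0810 -0.7610 0.8420]
Step 8: x=[2.9959 7.0237 12.9808] v=[-1.1279 -0.2661 0.3940]
Max displacement = 1.0041

Answer: 1.0041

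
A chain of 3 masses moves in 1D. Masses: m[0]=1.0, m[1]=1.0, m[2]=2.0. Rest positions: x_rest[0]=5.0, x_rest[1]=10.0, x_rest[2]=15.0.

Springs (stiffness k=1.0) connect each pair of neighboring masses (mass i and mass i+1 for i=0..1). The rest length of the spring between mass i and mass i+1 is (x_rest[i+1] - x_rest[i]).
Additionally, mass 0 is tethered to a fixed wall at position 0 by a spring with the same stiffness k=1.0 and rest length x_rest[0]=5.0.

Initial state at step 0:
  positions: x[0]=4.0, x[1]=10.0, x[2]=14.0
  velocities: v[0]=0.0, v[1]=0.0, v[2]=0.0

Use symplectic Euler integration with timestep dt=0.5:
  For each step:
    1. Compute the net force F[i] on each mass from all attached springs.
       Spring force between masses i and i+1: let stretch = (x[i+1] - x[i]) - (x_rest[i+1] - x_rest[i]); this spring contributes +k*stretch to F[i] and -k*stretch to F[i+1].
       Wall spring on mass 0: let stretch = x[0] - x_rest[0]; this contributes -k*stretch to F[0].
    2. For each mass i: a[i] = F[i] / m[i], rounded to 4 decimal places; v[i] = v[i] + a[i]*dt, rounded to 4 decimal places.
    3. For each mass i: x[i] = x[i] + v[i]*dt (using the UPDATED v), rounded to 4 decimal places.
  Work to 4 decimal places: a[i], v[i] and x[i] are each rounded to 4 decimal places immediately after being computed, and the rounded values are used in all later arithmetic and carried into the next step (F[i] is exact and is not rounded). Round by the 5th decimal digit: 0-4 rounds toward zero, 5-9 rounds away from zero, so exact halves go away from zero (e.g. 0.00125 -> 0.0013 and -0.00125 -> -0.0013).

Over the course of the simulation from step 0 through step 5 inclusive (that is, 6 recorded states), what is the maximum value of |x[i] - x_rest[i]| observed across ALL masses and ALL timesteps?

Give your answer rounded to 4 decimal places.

Answer: 1.2851

Derivation:
Step 0: x=[4.0000 10.0000 14.0000] v=[0.0000 0.0000 0.0000]
Step 1: x=[4.5000 9.5000 14.1250] v=[1.0000 -1.0000 0.2500]
Step 2: x=[5.1250 8.9063 14.2969] v=[1.2500 -1.1875 0.3438]
Step 3: x=[5.4141 8.7149 14.4200] v=[0.5782 -0.3829 0.2462]
Step 4: x=[5.1749 9.1246 14.4550] v=[-0.4785 0.8193 0.0699]
Step 5: x=[4.6294 9.8795 14.4487] v=[-1.0911 1.5097 -0.0127]
Max displacement = 1.2851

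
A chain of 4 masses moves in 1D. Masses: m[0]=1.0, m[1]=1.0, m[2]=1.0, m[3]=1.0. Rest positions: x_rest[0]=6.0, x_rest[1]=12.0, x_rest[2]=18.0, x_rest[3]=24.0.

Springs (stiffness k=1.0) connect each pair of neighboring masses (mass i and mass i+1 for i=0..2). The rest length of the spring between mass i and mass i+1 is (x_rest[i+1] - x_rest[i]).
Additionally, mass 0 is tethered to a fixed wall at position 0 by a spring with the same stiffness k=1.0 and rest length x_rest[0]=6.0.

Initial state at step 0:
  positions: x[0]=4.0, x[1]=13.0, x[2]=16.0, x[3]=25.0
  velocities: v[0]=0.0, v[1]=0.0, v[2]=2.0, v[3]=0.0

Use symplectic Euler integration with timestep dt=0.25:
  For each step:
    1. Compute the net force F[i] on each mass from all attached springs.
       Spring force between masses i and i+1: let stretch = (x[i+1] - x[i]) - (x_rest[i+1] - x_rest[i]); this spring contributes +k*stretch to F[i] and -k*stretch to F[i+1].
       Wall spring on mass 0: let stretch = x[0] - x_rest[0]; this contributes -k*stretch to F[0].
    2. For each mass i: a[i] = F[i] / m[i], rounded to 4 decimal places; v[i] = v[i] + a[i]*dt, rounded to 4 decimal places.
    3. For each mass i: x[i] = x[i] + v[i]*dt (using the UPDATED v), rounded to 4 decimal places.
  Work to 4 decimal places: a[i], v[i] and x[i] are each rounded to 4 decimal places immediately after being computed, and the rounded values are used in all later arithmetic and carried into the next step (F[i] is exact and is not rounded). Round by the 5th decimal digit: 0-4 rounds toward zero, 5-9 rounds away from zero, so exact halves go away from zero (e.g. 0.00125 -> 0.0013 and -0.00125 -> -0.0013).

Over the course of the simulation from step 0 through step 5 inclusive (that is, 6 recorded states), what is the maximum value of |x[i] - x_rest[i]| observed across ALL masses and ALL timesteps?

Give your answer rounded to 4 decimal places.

Step 0: x=[4.0000 13.0000 16.0000 25.0000] v=[0.0000 0.0000 2.0000 0.0000]
Step 1: x=[4.3125 12.6250 16.8750 24.8125] v=[1.2500 -1.5000 3.5000 -0.7500]
Step 2: x=[4.8750 11.9961 17.9805 24.5039] v=[2.2500 -2.5156 4.4219 -1.2344]
Step 3: x=[5.5779 11.2962 19.1197 24.1626] v=[2.8115 -2.7998 4.5567 -1.3653]
Step 4: x=[6.2896 10.7278 20.0851 23.8811] v=[2.8466 -2.2735 3.8616 -1.1260]
Step 5: x=[6.8856 10.4669 20.7029 23.7374] v=[2.3838 -1.0437 2.4713 -0.5750]
Max displacement = 2.7029

Answer: 2.7029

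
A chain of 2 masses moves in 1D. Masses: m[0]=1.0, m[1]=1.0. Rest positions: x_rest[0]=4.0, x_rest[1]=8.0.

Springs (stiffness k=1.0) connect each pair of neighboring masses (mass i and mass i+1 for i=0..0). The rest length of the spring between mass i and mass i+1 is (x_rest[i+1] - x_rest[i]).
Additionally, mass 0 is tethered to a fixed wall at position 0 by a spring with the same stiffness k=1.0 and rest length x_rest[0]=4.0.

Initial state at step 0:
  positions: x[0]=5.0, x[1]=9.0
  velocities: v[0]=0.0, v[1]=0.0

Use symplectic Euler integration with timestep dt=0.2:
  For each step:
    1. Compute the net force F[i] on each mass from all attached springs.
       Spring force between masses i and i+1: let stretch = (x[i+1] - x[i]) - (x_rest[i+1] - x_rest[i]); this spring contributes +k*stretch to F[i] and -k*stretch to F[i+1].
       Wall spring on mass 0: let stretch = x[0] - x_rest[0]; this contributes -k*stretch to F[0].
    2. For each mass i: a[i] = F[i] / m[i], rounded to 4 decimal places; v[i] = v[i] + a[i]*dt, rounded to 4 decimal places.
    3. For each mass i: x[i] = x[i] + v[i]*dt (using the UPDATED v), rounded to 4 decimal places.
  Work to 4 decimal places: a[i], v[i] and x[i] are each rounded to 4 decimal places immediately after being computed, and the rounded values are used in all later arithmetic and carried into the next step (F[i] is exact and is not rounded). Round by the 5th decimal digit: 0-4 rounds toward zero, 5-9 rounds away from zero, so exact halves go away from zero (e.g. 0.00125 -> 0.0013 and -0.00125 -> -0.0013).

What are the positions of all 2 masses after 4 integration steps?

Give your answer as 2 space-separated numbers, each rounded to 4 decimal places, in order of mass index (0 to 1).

Step 0: x=[5.0000 9.0000] v=[0.0000 0.0000]
Step 1: x=[4.9600 9.0000] v=[-0.2000 0.0000]
Step 2: x=[4.8832 8.9984] v=[-0.3840 -0.0080]
Step 3: x=[4.7757 8.9922] v=[-0.5376 -0.0310]
Step 4: x=[4.6458 8.9773] v=[-0.6494 -0.0743]

Answer: 4.6458 8.9773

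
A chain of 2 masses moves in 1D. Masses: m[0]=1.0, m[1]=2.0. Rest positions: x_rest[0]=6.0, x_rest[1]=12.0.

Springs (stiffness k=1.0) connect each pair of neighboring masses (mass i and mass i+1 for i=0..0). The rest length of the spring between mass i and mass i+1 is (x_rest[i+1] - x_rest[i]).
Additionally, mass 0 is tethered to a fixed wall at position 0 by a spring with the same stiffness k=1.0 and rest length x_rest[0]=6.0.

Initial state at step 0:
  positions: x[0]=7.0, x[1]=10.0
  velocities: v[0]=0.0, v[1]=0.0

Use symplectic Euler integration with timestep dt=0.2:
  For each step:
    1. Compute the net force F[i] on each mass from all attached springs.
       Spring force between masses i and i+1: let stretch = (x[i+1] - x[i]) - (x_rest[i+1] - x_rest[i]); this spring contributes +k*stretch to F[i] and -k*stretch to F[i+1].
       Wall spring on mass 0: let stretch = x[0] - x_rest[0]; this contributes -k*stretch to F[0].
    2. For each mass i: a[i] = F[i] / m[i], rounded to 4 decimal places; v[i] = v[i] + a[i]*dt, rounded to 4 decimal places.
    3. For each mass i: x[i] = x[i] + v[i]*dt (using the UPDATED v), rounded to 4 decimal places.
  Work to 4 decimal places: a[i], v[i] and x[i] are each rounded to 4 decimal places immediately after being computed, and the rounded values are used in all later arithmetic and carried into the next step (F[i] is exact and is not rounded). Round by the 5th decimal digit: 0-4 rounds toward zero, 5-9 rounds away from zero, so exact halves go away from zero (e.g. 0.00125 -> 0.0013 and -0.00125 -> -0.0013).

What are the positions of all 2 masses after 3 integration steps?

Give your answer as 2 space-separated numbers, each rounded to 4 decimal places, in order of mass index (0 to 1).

Step 0: x=[7.0000 10.0000] v=[0.0000 0.0000]
Step 1: x=[6.8400 10.0600] v=[-0.8000 0.3000]
Step 2: x=[6.5352 10.1756] v=[-1.5240 0.5780]
Step 3: x=[6.1146 10.3384] v=[-2.1030 0.8140]

Answer: 6.1146 10.3384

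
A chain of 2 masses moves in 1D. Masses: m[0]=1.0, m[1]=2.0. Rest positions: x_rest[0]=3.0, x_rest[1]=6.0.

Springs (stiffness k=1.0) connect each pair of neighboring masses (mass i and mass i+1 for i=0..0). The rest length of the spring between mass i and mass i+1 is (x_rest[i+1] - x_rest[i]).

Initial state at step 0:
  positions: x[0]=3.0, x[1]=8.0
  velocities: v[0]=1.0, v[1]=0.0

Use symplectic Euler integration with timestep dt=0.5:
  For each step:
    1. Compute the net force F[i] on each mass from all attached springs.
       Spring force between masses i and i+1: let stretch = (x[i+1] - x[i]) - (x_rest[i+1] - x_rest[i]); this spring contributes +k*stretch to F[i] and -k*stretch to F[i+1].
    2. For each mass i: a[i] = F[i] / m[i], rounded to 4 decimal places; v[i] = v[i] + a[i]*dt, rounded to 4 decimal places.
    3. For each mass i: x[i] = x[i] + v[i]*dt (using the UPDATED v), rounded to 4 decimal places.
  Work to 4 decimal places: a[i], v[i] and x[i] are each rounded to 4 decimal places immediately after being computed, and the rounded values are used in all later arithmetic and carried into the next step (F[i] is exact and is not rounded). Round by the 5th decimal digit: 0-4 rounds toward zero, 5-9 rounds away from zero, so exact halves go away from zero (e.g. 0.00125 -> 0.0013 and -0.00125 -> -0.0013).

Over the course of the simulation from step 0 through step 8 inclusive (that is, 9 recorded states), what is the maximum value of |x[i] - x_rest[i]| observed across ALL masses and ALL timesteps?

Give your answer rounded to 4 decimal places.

Step 0: x=[3.0000 8.0000] v=[1.0000 0.0000]
Step 1: x=[4.0000 7.7500] v=[2.0000 -0.5000]
Step 2: x=[5.1875 7.4063] v=[2.3750 -0.6875]
Step 3: x=[6.1797 7.1602] v=[1.9844 -0.4922]
Step 4: x=[6.6671 7.1666] v=[0.9747 0.0127]
Step 5: x=[6.5293 7.4856] v=[-0.2756 0.6379]
Step 6: x=[5.8806 8.0601] v=[-1.2975 1.1489]
Step 7: x=[5.0267 8.7372] v=[-1.7078 1.3541]
Step 8: x=[4.3504 9.3255] v=[-1.3526 1.1765]
Max displacement = 3.6671

Answer: 3.6671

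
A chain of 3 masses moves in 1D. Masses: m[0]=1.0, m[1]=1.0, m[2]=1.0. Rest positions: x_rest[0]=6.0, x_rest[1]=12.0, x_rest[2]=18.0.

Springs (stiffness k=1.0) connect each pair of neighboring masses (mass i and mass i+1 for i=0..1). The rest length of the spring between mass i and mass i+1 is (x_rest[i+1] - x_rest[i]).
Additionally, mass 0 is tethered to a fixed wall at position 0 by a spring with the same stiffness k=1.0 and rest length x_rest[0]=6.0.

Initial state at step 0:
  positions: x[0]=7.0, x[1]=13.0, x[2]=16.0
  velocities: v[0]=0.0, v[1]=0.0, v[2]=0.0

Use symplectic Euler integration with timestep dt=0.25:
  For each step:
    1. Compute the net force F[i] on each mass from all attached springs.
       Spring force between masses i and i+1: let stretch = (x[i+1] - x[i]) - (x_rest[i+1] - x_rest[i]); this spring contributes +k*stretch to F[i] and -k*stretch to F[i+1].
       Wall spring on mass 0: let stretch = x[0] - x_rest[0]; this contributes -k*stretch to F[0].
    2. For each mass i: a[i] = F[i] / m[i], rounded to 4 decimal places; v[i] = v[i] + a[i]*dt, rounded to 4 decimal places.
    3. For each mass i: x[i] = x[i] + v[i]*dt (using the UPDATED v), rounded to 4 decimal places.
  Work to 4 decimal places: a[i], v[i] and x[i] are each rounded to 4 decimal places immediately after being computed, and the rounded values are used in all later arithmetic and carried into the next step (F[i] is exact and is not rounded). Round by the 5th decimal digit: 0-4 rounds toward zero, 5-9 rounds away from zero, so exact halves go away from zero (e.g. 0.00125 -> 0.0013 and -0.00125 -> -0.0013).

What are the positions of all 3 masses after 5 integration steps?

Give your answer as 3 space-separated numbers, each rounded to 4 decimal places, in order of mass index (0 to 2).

Answer: 5.9885 11.1335 18.0830

Derivation:
Step 0: x=[7.0000 13.0000 16.0000] v=[0.0000 0.0000 0.0000]
Step 1: x=[6.9375 12.8125 16.1875] v=[-0.2500 -0.7500 0.7500]
Step 2: x=[6.8086 12.4688 16.5391] v=[-0.5156 -1.3750 1.4063]
Step 3: x=[6.6079 12.0257 17.0113] v=[-0.8027 -1.7725 1.8887]
Step 4: x=[6.3329 11.5556 17.5469] v=[-1.1002 -1.8806 2.1423]
Step 5: x=[5.9885 11.1335 18.0830] v=[-1.3778 -1.6885 2.1445]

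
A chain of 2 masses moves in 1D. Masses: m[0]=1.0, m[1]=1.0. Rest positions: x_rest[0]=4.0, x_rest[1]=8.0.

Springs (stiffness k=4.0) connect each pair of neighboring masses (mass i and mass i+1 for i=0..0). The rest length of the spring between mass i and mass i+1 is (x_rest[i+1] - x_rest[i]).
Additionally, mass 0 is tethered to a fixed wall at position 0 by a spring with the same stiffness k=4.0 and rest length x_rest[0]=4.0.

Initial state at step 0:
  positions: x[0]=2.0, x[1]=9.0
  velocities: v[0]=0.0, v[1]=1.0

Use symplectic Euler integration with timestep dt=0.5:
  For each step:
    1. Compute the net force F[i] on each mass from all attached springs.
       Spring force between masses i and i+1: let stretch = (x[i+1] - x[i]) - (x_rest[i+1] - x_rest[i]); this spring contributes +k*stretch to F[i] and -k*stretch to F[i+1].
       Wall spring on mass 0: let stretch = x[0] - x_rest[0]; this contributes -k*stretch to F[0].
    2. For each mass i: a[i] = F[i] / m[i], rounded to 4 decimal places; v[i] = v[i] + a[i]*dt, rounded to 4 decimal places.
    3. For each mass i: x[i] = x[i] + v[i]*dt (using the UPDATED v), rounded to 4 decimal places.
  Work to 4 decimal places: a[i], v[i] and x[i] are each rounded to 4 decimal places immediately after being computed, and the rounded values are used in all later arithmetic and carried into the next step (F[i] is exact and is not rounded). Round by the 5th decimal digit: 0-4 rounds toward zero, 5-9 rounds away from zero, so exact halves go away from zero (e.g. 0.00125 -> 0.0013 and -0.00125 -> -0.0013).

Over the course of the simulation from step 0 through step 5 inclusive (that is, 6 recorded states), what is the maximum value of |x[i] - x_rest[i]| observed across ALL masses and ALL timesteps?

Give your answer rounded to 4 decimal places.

Step 0: x=[2.0000 9.0000] v=[0.0000 1.0000]
Step 1: x=[7.0000 6.5000] v=[10.0000 -5.0000]
Step 2: x=[4.5000 8.5000] v=[-5.0000 4.0000]
Step 3: x=[1.5000 10.5000] v=[-6.0000 4.0000]
Step 4: x=[6.0000 7.5000] v=[9.0000 -6.0000]
Step 5: x=[6.0000 7.0000] v=[0.0000 -1.0000]
Max displacement = 3.0000

Answer: 3.0000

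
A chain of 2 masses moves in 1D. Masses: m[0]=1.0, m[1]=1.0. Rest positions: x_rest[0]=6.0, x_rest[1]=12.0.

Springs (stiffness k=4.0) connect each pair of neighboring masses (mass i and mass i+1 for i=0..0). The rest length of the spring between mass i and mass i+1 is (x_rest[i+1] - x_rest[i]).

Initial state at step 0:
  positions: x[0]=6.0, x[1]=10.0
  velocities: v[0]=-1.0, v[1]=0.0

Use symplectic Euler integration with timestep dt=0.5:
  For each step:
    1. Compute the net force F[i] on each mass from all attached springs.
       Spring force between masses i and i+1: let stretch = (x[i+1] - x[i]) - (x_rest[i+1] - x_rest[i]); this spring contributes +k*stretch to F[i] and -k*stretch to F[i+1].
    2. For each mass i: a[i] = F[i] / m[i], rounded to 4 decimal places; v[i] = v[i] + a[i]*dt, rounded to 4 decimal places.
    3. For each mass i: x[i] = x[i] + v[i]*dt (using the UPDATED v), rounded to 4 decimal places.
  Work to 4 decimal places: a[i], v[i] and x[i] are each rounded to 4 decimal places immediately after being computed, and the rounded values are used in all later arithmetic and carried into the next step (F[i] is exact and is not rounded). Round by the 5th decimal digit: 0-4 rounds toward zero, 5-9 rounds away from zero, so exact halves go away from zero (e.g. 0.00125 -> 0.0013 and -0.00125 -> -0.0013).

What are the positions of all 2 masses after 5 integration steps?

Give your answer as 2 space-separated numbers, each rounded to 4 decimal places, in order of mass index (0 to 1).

Answer: 2.5000 11.0000

Derivation:
Step 0: x=[6.0000 10.0000] v=[-1.0000 0.0000]
Step 1: x=[3.5000 12.0000] v=[-5.0000 4.0000]
Step 2: x=[3.5000 11.5000] v=[0.0000 -1.0000]
Step 3: x=[5.5000 9.0000] v=[4.0000 -5.0000]
Step 4: x=[5.0000 9.0000] v=[-1.0000 0.0000]
Step 5: x=[2.5000 11.0000] v=[-5.0000 4.0000]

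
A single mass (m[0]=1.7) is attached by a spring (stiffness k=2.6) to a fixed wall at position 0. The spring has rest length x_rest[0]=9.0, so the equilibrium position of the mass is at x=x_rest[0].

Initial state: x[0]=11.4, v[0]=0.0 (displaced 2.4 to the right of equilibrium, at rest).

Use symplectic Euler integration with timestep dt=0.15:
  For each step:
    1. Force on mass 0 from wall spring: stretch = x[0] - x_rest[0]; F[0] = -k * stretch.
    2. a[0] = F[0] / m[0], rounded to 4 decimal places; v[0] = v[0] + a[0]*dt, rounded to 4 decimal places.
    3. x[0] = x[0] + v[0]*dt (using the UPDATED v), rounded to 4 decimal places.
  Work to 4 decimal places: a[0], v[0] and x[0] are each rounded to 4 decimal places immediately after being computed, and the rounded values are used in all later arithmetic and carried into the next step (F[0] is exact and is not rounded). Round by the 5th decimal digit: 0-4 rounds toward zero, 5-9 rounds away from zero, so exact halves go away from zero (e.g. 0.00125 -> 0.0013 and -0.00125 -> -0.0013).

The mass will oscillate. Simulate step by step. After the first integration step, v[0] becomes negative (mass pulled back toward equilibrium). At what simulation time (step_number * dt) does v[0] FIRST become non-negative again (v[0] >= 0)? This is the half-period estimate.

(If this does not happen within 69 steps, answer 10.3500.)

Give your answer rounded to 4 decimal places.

Answer: 2.5500

Derivation:
Step 0: x=[11.4000] v=[0.0000]
Step 1: x=[11.3174] v=[-0.5506]
Step 2: x=[11.1551] v=[-1.0822]
Step 3: x=[10.9186] v=[-1.5766]
Step 4: x=[10.6161] v=[-2.0167]
Step 5: x=[10.2580] v=[-2.3875]
Step 6: x=[9.8566] v=[-2.6761]
Step 7: x=[9.4257] v=[-2.8726]
Step 8: x=[8.9802] v=[-2.9703]
Step 9: x=[8.5353] v=[-2.9658]
Step 10: x=[8.1064] v=[-2.8592]
Step 11: x=[7.7083] v=[-2.6542]
Step 12: x=[7.3546] v=[-2.3579]
Step 13: x=[7.0575] v=[-1.9804]
Step 14: x=[6.8273] v=[-1.5348]
Step 15: x=[6.6718] v=[-1.0364]
Step 16: x=[6.5965] v=[-0.5023]
Step 17: x=[6.6039] v=[0.0491]
First v>=0 after going negative at step 17, time=2.5500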